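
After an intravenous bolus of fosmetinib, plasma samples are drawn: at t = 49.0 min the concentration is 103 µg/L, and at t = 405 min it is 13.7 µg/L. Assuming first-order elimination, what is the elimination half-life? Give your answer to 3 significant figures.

122 minutes

k = ln(C₁/C₂) / (t₂ − t₁) = ln(103/13.7) / (405 − 49.0)
  = 2.017 / 356.0 = 0.005667 min⁻¹
t½ = ln 2 / k = ln 2 / 0.005667 ≈ 122 minutes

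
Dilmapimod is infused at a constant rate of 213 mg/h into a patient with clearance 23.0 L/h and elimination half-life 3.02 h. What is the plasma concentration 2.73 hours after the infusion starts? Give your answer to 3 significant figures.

4.31 µg/mL

Css = rate / CL = 213 / 23.0 = 9.261 µg/mL
k = ln 2 / 3.02 = 0.2295 h⁻¹
C(t) = Css (1 − e^(−kt)) = 9.261 × (1 − e^(−0.6266)) = 9.261 × 0.4656 ≈ 4.31 µg/mL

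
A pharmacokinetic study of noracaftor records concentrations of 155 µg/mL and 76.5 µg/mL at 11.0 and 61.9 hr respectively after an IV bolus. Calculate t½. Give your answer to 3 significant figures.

50.0 hours

k = ln(C₁/C₂) / (t₂ − t₁) = ln(155/76.5) / (61.9 − 11.0)
  = 0.7061 / 50.90 = 0.01387 hr⁻¹
t½ = ln 2 / k = ln 2 / 0.01387 ≈ 50.0 hours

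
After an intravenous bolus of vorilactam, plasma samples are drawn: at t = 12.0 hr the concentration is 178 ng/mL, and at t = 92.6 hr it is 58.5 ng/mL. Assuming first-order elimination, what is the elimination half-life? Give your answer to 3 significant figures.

50.2 hours

k = ln(C₁/C₂) / (t₂ − t₁) = ln(178/58.5) / (92.6 − 12.0)
  = 1.113 / 80.60 = 0.01381 hr⁻¹
t½ = ln 2 / k = ln 2 / 0.01381 ≈ 50.2 hours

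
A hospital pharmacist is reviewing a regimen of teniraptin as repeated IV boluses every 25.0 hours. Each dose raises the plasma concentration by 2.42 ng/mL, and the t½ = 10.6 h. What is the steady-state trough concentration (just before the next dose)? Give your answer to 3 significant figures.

k = ln 2 / 10.6 = 0.06539 h⁻¹
Fraction remaining after one interval: e^(−kτ) = e^(−0.06539 × 25.0) = 0.1950
R = 1 / (1 − 0.1950) = 1.242
Css,max = 2.42 × 1.242 = 3.006 ng/mL
Css,min = Css,max × e^(−kτ) = 3.006 × 0.1950 ≈ 0.586 ng/mL

0.586 ng/mL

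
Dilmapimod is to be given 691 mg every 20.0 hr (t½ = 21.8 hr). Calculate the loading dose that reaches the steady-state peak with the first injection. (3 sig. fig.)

k = ln 2 / 21.8 = 0.03180 hr⁻¹
Accumulation ratio R = 1 / (1 − e^(−kτ)) = 1 / (1 − e^(−0.03180×20.0)) = 1 / (1 − 0.5295) = 2.125
Loading dose = maintenance dose × R = 691 × 2.125 ≈ 1470 mg

1470 mg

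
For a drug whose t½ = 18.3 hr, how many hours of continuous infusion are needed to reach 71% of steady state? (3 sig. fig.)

k = ln 2 / 18.3 = 0.03788 hr⁻¹
f = 1 − e^(−kt)  ⇒  t = −ln(1 − f) / k
t = −ln(1 − 0.71) / 0.03788 = 1.238 / 0.03788 ≈ 32.7 hours

32.7 hours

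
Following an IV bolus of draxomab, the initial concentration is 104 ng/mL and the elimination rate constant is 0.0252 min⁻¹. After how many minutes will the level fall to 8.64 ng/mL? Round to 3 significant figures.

98.7 minutes

C(t) = C₀ e^(−kt)  ⇒  t = ln(C₀/C) / k
t = ln(104/8.64) / 0.02520 = 2.488 / 0.02520 ≈ 98.7 minutes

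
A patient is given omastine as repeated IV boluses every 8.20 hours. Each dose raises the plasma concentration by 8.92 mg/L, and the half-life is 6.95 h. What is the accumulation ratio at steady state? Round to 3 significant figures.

1.79

k = ln 2 / 6.95 = 0.09973 h⁻¹
Fraction remaining after one interval: e^(−kτ) = e^(−0.09973 × 8.20) = 0.4414
R = 1 / (1 − 0.4414) = 1 / 0.5586 ≈ 1.79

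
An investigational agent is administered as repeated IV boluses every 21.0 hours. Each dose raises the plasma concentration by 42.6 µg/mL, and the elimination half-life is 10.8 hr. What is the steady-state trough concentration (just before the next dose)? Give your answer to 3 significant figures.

15.0 µg/mL

k = ln 2 / 10.8 = 0.06418 hr⁻¹
Fraction remaining after one interval: e^(−kτ) = e^(−0.06418 × 21.0) = 0.2598
R = 1 / (1 − 0.2598) = 1.351
Css,max = 42.6 × 1.351 = 57.55 µg/mL
Css,min = Css,max × e^(−kτ) = 57.55 × 0.2598 ≈ 15.0 µg/mL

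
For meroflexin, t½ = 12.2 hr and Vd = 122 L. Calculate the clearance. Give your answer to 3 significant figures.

6.93 L/hr

k = ln 2 / t½ = ln 2 / 12.2 = 0.05682 hr⁻¹
CL = k · V = 0.05682 × 122 ≈ 6.93 L/hr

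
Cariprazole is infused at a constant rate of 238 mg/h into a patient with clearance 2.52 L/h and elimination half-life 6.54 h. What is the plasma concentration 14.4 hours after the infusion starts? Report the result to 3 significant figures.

73.9 µg/mL

Css = rate / CL = 238 / 2.52 = 94.44 µg/mL
k = ln 2 / 6.54 = 0.1060 h⁻¹
C(t) = Css (1 − e^(−kt)) = 94.44 × (1 − e^(−1.526)) = 94.44 × 0.7826 ≈ 73.9 µg/mL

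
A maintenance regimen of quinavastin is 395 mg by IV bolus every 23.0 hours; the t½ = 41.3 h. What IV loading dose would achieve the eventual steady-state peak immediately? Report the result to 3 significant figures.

1230 mg

k = ln 2 / 41.3 = 0.01678 h⁻¹
Accumulation ratio R = 1 / (1 − e^(−kτ)) = 1 / (1 − e^(−0.01678×23.0)) = 1 / (1 − 0.6798) = 3.123
Loading dose = maintenance dose × R = 395 × 3.123 ≈ 1230 mg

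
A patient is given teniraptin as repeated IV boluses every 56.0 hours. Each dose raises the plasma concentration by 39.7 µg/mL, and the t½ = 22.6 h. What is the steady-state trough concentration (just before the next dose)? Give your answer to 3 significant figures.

8.69 µg/mL

k = ln 2 / 22.6 = 0.03067 h⁻¹
Fraction remaining after one interval: e^(−kτ) = e^(−0.03067 × 56.0) = 0.1795
R = 1 / (1 − 0.1795) = 1.219
Css,max = 39.7 × 1.219 = 48.39 µg/mL
Css,min = Css,max × e^(−kτ) = 48.39 × 0.1795 ≈ 8.69 µg/mL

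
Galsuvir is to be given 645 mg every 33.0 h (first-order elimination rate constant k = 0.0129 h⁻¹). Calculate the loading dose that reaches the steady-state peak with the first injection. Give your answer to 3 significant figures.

Accumulation ratio R = 1 / (1 − e^(−kτ)) = 1 / (1 − e^(−0.01290×33.0)) = 1 / (1 − 0.6533) = 2.884
Loading dose = maintenance dose × R = 645 × 2.884 ≈ 1860 mg

1860 mg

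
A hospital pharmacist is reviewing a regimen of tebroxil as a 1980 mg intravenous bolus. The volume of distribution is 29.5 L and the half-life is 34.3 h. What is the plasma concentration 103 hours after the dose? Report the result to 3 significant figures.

C₀ = dose / V = 1980 / 29.5 = 67.12 mg/L
k = ln 2 / 34.3 = 0.02021 h⁻¹
C(t) = C₀ e^(−kt) = 67.12 × e^(−0.02021 × 103) = 67.12 × e^(−2.081) = 67.12 × 0.1247 ≈ 8.37 mg/L

8.37 mg/L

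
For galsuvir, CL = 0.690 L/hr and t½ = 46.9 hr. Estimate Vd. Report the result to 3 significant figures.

k = ln 2 / t½ = ln 2 / 46.9 = 0.01478 hr⁻¹
V = CL / k = 0.690 / 0.01478 ≈ 46.7 L

46.7 L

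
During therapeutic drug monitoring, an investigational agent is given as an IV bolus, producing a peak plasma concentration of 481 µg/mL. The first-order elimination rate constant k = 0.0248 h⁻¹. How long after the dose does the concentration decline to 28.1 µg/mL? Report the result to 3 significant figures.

115 hours

C(t) = C₀ e^(−kt)  ⇒  t = ln(C₀/C) / k
t = ln(481/28.1) / 0.02480 = 2.840 / 0.02480 ≈ 115 hours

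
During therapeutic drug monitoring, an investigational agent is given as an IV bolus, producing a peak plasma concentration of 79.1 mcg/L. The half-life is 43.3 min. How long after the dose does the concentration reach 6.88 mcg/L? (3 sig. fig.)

153 minutes

k = ln 2 / 43.3 = 0.01601 min⁻¹
C(t) = C₀ e^(−kt)  ⇒  t = ln(C₀/C) / k
t = ln(79.1/6.88) / 0.01601 = 2.442 / 0.01601 ≈ 153 minutes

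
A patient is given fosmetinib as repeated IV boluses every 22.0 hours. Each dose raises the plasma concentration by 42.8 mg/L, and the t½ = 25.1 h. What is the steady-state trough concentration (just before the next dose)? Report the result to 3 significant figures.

51.2 mg/L

k = ln 2 / 25.1 = 0.02762 h⁻¹
Fraction remaining after one interval: e^(−kτ) = e^(−0.02762 × 22.0) = 0.5447
R = 1 / (1 − 0.5447) = 2.196
Css,max = 42.8 × 2.196 = 94.00 mg/L
Css,min = Css,max × e^(−kτ) = 94.00 × 0.5447 ≈ 51.2 mg/L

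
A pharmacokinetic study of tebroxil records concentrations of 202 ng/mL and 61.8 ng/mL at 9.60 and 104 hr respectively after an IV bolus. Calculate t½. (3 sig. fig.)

k = ln(C₁/C₂) / (t₂ − t₁) = ln(202/61.8) / (104 − 9.60)
  = 1.184 / 94.40 = 0.01255 hr⁻¹
t½ = ln 2 / k = ln 2 / 0.01255 ≈ 55.2 hours

55.2 hours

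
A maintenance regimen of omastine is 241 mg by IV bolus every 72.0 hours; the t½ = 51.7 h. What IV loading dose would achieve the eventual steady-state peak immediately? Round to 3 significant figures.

k = ln 2 / 51.7 = 0.01341 h⁻¹
Accumulation ratio R = 1 / (1 − e^(−kτ)) = 1 / (1 − e^(−0.01341×72.0)) = 1 / (1 − 0.3809) = 1.615
Loading dose = maintenance dose × R = 241 × 1.615 ≈ 389 mg

389 mg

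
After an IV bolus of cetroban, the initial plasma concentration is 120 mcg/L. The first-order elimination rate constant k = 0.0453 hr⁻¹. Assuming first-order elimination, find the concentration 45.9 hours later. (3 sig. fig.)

C(t) = C₀ e^(−kt) = 120 × e^(−0.04530 × 45.9) = 120 × e^(−2.079) = 120 × 0.1250 ≈ 15.0 mcg/L

15.0 mcg/L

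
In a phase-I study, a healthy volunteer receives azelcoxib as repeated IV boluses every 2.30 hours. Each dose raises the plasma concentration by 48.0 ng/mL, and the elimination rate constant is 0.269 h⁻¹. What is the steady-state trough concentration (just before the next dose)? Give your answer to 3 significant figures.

Fraction remaining after one interval: e^(−kτ) = e^(−0.2690 × 2.30) = 0.5386
R = 1 / (1 − 0.5386) = 2.168
Css,max = 48.0 × 2.168 = 104.0 ng/mL
Css,min = Css,max × e^(−kτ) = 104.0 × 0.5386 ≈ 56.0 ng/mL

56.0 ng/mL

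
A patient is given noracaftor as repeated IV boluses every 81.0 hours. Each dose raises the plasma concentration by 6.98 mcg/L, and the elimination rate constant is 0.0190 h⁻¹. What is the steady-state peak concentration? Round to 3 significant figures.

Fraction remaining after one interval: e^(−kτ) = e^(−0.01900 × 81.0) = 0.2146
R = 1 / (1 − 0.2146) = 1.273
Css,max = 6.98 × 1.273 ≈ 8.89 mcg/L

8.89 mcg/L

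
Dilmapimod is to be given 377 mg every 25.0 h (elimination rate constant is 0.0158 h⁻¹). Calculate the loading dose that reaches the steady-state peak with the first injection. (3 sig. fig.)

Accumulation ratio R = 1 / (1 − e^(−kτ)) = 1 / (1 − e^(−0.01580×25.0)) = 1 / (1 − 0.6737) = 3.064
Loading dose = maintenance dose × R = 377 × 3.064 ≈ 1160 mg

1160 mg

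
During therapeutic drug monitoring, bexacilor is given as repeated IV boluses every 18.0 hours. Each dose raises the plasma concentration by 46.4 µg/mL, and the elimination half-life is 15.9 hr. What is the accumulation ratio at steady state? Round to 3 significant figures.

k = ln 2 / 15.9 = 0.04359 hr⁻¹
Fraction remaining after one interval: e^(−kτ) = e^(−0.04359 × 18.0) = 0.4563
R = 1 / (1 − 0.4563) = 1 / 0.5437 ≈ 1.84

1.84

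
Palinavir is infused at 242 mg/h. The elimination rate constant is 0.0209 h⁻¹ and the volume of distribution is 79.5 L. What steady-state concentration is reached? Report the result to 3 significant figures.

146 µg/mL

CL = k · V = 0.0209 × 79.5 = 1.662 L/h
Css = rate / CL = 242 / 1.662 ≈ 146 µg/mL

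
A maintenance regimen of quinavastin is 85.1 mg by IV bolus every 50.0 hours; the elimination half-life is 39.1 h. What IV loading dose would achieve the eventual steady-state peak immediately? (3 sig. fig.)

k = ln 2 / 39.1 = 0.01773 h⁻¹
Accumulation ratio R = 1 / (1 − e^(−kτ)) = 1 / (1 − e^(−0.01773×50.0)) = 1 / (1 − 0.4121) = 1.701
Loading dose = maintenance dose × R = 85.1 × 1.701 ≈ 145 mg

145 mg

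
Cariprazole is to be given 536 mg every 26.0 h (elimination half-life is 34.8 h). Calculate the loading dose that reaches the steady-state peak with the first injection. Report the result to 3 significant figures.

k = ln 2 / 34.8 = 0.01992 h⁻¹
Accumulation ratio R = 1 / (1 − e^(−kτ)) = 1 / (1 − e^(−0.01992×26.0)) = 1 / (1 − 0.5958) = 2.474
Loading dose = maintenance dose × R = 536 × 2.474 ≈ 1330 mg

1330 mg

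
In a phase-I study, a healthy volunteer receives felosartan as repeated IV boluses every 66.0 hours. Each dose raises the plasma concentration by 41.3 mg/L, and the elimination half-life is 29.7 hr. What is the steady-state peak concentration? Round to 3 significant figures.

52.6 mg/L

k = ln 2 / 29.7 = 0.02334 hr⁻¹
Fraction remaining after one interval: e^(−kτ) = e^(−0.02334 × 66.0) = 0.2143
R = 1 / (1 − 0.2143) = 1.273
Css,max = 41.3 × 1.273 ≈ 52.6 mg/L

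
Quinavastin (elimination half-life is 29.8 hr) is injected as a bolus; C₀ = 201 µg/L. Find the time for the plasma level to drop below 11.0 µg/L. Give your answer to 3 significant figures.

125 hours

k = ln 2 / 29.8 = 0.02326 hr⁻¹
C(t) = C₀ e^(−kt)  ⇒  t = ln(C₀/C) / k
t = ln(201/11.0) / 0.02326 = 2.905 / 0.02326 ≈ 125 hours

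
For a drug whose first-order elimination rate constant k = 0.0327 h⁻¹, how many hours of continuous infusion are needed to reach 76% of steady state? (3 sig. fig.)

f = 1 − e^(−kt)  ⇒  t = −ln(1 − f) / k
t = −ln(1 − 0.76) / 0.03270 = 1.427 / 0.03270 ≈ 43.6 hours

43.6 hours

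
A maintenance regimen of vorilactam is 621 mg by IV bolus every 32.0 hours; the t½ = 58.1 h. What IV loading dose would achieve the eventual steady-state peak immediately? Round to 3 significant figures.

1960 mg

k = ln 2 / 58.1 = 0.01193 h⁻¹
Accumulation ratio R = 1 / (1 − e^(−kτ)) = 1 / (1 − e^(−0.01193×32.0)) = 1 / (1 − 0.6827) = 3.151
Loading dose = maintenance dose × R = 621 × 3.151 ≈ 1960 mg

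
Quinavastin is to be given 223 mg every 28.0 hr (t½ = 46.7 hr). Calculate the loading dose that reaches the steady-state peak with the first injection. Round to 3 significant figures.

k = ln 2 / 46.7 = 0.01484 hr⁻¹
Accumulation ratio R = 1 / (1 − e^(−kτ)) = 1 / (1 − e^(−0.01484×28.0)) = 1 / (1 − 0.6599) = 2.941
Loading dose = maintenance dose × R = 223 × 2.941 ≈ 656 mg

656 mg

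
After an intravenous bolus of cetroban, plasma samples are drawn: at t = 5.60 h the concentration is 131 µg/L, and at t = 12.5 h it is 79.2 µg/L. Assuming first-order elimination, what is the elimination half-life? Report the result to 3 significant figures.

k = ln(C₁/C₂) / (t₂ − t₁) = ln(131/79.2) / (12.5 − 5.60)
  = 0.5032 / 6.900 = 0.07293 h⁻¹
t½ = ln 2 / k = ln 2 / 0.07293 ≈ 9.50 hours

9.50 hours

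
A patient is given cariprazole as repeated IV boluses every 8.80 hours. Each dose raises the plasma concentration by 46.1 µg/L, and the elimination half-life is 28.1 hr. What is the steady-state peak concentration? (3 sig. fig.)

236 µg/L

k = ln 2 / 28.1 = 0.02467 hr⁻¹
Fraction remaining after one interval: e^(−kτ) = e^(−0.02467 × 8.80) = 0.8049
R = 1 / (1 − 0.8049) = 5.125
Css,max = 46.1 × 5.125 ≈ 236 µg/L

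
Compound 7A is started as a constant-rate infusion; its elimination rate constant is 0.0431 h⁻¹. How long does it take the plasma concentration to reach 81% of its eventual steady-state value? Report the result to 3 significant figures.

38.5 hours

f = 1 − e^(−kt)  ⇒  t = −ln(1 − f) / k
t = −ln(1 − 0.81) / 0.04310 = 1.661 / 0.04310 ≈ 38.5 hours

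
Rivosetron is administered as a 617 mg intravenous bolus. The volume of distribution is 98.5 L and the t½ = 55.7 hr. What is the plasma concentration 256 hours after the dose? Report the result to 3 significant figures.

C₀ = dose / V = 617 / 98.5 = 6.264 µg/mL
k = ln 2 / 55.7 = 0.01244 hr⁻¹
C(t) = C₀ e^(−kt) = 6.264 × e^(−0.01244 × 256) = 6.264 × e^(−3.186) = 6.264 × 0.04135 ≈ 0.259 µg/mL

0.259 µg/mL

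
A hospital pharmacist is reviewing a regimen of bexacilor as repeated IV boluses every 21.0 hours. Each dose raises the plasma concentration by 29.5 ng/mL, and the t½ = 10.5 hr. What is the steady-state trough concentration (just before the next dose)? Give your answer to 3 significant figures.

9.83 ng/mL

k = ln 2 / 10.5 = 0.06601 hr⁻¹
Fraction remaining after one interval: e^(−kτ) = e^(−0.06601 × 21.0) = 0.2500
R = 1 / (1 − 0.2500) = 1.333
Css,max = 29.5 × 1.333 = 39.33 ng/mL
Css,min = Css,max × e^(−kτ) = 39.33 × 0.2500 ≈ 9.83 ng/mL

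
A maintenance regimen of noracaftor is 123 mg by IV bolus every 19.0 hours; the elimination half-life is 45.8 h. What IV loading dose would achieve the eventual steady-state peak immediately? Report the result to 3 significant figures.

k = ln 2 / 45.8 = 0.01513 h⁻¹
Accumulation ratio R = 1 / (1 − e^(−kτ)) = 1 / (1 − e^(−0.01513×19.0)) = 1 / (1 − 0.7501) = 4.002
Loading dose = maintenance dose × R = 123 × 4.002 ≈ 492 mg

492 mg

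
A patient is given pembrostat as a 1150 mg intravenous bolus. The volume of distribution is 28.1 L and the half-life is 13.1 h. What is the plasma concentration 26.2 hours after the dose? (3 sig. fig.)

10.2 µg/mL

C₀ = dose / V = 1150 / 28.1 = 40.93 µg/mL
k = ln 2 / 13.1 = 0.05291 h⁻¹
C(t) = C₀ e^(−kt) = 40.93 × e^(−0.05291 × 26.2) = 40.93 × e^(−1.386) = 40.93 × 0.2500 ≈ 10.2 µg/mL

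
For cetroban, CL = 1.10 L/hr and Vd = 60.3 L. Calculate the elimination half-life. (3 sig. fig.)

38.0 hours

k = CL / V = 1.10 / 60.3 = 0.01824 hr⁻¹
t½ = ln 2 / k = ln 2 / 0.01824 ≈ 38.0 hours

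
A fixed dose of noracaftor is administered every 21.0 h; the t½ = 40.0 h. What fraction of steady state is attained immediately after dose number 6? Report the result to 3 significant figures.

0.887

k = ln 2 / 40.0 = 0.01733 h⁻¹
f_n = 1 − e^(−nkτ) = 1 − e^(−6 × 0.01733 × 21.0) = 1 − e^(−2.183) = 1 − 0.1127 ≈ 0.887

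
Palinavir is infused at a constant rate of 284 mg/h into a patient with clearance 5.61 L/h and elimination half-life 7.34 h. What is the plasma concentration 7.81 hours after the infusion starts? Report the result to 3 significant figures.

26.4 µg/mL

Css = rate / CL = 284 / 5.61 = 50.62 µg/mL
k = ln 2 / 7.34 = 0.09443 h⁻¹
C(t) = Css (1 − e^(−kt)) = 50.62 × (1 − e^(−0.7375)) = 50.62 × 0.5217 ≈ 26.4 µg/mL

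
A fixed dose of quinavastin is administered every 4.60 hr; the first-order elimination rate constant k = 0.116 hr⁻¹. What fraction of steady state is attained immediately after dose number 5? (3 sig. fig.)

f_n = 1 − e^(−nkτ) = 1 − e^(−5 × 0.1160 × 4.60) = 1 − e^(−2.668) = 1 − 0.06939 ≈ 0.931

0.931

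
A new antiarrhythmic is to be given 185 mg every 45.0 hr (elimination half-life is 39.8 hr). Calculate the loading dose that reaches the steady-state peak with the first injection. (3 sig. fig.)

k = ln 2 / 39.8 = 0.01742 hr⁻¹
Accumulation ratio R = 1 / (1 − e^(−kτ)) = 1 / (1 − e^(−0.01742×45.0)) = 1 / (1 − 0.4567) = 1.841
Loading dose = maintenance dose × R = 185 × 1.841 ≈ 341 mg

341 mg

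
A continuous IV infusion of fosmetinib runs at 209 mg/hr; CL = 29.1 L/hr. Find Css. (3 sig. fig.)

Css = infusion rate / CL = 209 / 29.1 ≈ 7.18 mg/L

7.18 mg/L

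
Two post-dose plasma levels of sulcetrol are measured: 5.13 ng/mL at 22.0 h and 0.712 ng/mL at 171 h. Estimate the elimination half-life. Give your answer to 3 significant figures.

k = ln(C₁/C₂) / (t₂ − t₁) = ln(5.13/0.712) / (171 − 22.0)
  = 1.975 / 149.0 = 0.01325 h⁻¹
t½ = ln 2 / k = ln 2 / 0.01325 ≈ 52.3 hours

52.3 hours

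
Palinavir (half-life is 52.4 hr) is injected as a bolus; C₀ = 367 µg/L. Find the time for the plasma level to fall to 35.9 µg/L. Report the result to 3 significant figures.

k = ln 2 / 52.4 = 0.01323 hr⁻¹
C(t) = C₀ e^(−kt)  ⇒  t = ln(C₀/C) / k
t = ln(367/35.9) / 0.01323 = 2.325 / 0.01323 ≈ 176 hours

176 hours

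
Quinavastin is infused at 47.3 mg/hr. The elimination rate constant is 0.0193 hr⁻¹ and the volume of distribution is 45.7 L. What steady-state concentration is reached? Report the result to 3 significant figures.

CL = k · V = 0.0193 × 45.7 = 0.8820 L/hr
Css = rate / CL = 47.3 / 0.8820 ≈ 53.6 mg/L

53.6 mg/L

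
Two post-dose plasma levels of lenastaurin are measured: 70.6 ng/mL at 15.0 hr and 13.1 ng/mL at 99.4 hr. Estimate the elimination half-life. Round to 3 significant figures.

34.7 hours

k = ln(C₁/C₂) / (t₂ − t₁) = ln(70.6/13.1) / (99.4 − 15.0)
  = 1.684 / 84.40 = 0.01996 hr⁻¹
t½ = ln 2 / k = ln 2 / 0.01996 ≈ 34.7 hours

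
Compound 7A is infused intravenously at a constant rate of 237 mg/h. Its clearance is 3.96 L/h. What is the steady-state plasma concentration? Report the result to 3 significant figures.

Css = infusion rate / CL = 237 / 3.96 ≈ 59.8 µg/mL

59.8 µg/mL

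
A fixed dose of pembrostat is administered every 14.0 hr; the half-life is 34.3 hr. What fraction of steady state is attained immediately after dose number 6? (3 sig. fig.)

k = ln 2 / 34.3 = 0.02021 hr⁻¹
f_n = 1 − e^(−nkτ) = 1 − e^(−6 × 0.02021 × 14.0) = 1 − e^(−1.698) = 1 − 0.1831 ≈ 0.817

0.817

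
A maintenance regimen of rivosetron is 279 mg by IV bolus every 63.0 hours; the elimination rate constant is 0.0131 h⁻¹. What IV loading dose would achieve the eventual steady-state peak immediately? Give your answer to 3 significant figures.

497 mg

Accumulation ratio R = 1 / (1 − e^(−kτ)) = 1 / (1 − e^(−0.01310×63.0)) = 1 / (1 − 0.4381) = 1.780
Loading dose = maintenance dose × R = 279 × 1.780 ≈ 497 mg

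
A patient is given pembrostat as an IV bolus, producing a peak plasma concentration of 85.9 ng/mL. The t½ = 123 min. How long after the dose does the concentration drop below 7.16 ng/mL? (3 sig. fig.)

441 minutes

k = ln 2 / 123 = 0.005635 min⁻¹
C(t) = C₀ e^(−kt)  ⇒  t = ln(C₀/C) / k
t = ln(85.9/7.16) / 0.005635 = 2.485 / 0.005635 ≈ 441 minutes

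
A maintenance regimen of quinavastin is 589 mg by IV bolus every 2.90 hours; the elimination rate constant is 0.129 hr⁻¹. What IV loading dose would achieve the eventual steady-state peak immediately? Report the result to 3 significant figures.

Accumulation ratio R = 1 / (1 − e^(−kτ)) = 1 / (1 − e^(−0.1290×2.90)) = 1 / (1 − 0.6879) = 3.204
Loading dose = maintenance dose × R = 589 × 3.204 ≈ 1890 mg

1890 mg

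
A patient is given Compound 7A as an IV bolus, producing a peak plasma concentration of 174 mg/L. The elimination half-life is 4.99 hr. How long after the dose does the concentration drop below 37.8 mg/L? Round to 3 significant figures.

11.0 hours

k = ln 2 / 4.99 = 0.1389 hr⁻¹
C(t) = C₀ e^(−kt)  ⇒  t = ln(C₀/C) / k
t = ln(174/37.8) / 0.1389 = 1.527 / 0.1389 ≈ 11.0 hours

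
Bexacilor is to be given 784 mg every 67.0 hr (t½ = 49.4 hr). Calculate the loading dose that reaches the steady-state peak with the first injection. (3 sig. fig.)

1290 mg

k = ln 2 / 49.4 = 0.01403 hr⁻¹
Accumulation ratio R = 1 / (1 − e^(−kτ)) = 1 / (1 − e^(−0.01403×67.0)) = 1 / (1 − 0.3906) = 1.641
Loading dose = maintenance dose × R = 784 × 1.641 ≈ 1290 mg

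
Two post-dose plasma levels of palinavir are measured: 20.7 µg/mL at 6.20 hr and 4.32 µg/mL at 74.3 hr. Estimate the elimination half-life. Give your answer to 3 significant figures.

30.1 hours

k = ln(C₁/C₂) / (t₂ − t₁) = ln(20.7/4.32) / (74.3 − 6.20)
  = 1.567 / 68.10 = 0.02301 hr⁻¹
t½ = ln 2 / k = ln 2 / 0.02301 ≈ 30.1 hours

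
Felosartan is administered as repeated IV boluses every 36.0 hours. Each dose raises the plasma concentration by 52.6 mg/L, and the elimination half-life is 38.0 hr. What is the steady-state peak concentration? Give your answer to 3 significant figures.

k = ln 2 / 38.0 = 0.01824 hr⁻¹
Fraction remaining after one interval: e^(−kτ) = e^(−0.01824 × 36.0) = 0.5186
R = 1 / (1 − 0.5186) = 2.077
Css,max = 52.6 × 2.077 ≈ 109 mg/L

109 mg/L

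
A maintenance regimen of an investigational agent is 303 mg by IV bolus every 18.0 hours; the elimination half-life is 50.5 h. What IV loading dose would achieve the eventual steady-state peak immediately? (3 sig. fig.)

k = ln 2 / 50.5 = 0.01373 h⁻¹
Accumulation ratio R = 1 / (1 − e^(−kτ)) = 1 / (1 − e^(−0.01373×18.0)) = 1 / (1 − 0.7811) = 4.568
Loading dose = maintenance dose × R = 303 × 4.568 ≈ 1380 mg

1380 mg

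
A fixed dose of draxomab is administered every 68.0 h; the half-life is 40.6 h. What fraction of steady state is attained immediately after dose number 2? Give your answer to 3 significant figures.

0.902

k = ln 2 / 40.6 = 0.01707 h⁻¹
f_n = 1 − e^(−nkτ) = 1 − e^(−2 × 0.01707 × 68.0) = 1 − e^(−2.322) = 1 − 0.09809 ≈ 0.902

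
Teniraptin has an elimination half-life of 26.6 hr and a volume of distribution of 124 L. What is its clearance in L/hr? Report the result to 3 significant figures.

3.23 L/hr

k = ln 2 / t½ = ln 2 / 26.6 = 0.02606 hr⁻¹
CL = k · V = 0.02606 × 124 ≈ 3.23 L/hr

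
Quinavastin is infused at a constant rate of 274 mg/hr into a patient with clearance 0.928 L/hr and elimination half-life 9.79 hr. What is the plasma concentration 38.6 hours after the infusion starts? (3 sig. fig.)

276 µg/mL

Css = rate / CL = 274 / 0.928 = 295.3 µg/mL
k = ln 2 / 9.79 = 0.07080 hr⁻¹
C(t) = Css (1 − e^(−kt)) = 295.3 × (1 − e^(−2.733)) = 295.3 × 0.9350 ≈ 276 µg/mL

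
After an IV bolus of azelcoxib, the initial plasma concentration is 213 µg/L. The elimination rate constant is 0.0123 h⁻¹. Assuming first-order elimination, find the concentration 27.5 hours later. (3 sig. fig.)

152 µg/L

C(t) = C₀ e^(−kt) = 213 × e^(−0.01230 × 27.5) = 213 × e^(−0.3382) = 213 × 0.7130 ≈ 152 µg/L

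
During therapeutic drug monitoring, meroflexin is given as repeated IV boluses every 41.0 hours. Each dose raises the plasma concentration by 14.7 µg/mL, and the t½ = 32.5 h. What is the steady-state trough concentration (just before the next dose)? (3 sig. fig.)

10.5 µg/mL

k = ln 2 / 32.5 = 0.02133 h⁻¹
Fraction remaining after one interval: e^(−kτ) = e^(−0.02133 × 41.0) = 0.4171
R = 1 / (1 − 0.4171) = 1.716
Css,max = 14.7 × 1.716 = 25.22 µg/mL
Css,min = Css,max × e^(−kτ) = 25.22 × 0.4171 ≈ 10.5 µg/mL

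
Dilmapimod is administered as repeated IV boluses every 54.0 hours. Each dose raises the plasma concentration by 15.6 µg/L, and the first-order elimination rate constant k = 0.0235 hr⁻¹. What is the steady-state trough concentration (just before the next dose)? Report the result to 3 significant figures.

Fraction remaining after one interval: e^(−kτ) = e^(−0.02350 × 54.0) = 0.2811
R = 1 / (1 − 0.2811) = 1.391
Css,max = 15.6 × 1.391 = 21.70 µg/L
Css,min = Css,max × e^(−kτ) = 21.70 × 0.2811 ≈ 6.10 µg/L

6.10 µg/L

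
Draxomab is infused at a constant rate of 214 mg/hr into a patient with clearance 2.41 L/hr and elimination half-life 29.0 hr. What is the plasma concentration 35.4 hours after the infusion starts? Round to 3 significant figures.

Css = rate / CL = 214 / 2.41 = 88.80 mg/L
k = ln 2 / 29.0 = 0.02390 hr⁻¹
C(t) = Css (1 − e^(−kt)) = 88.80 × (1 − e^(−0.8461)) = 88.80 × 0.5709 ≈ 50.7 mg/L

50.7 mg/L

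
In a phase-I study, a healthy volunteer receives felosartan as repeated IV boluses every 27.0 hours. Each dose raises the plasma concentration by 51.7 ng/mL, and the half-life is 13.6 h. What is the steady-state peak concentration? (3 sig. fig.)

69.2 ng/mL

k = ln 2 / 13.6 = 0.05097 h⁻¹
Fraction remaining after one interval: e^(−kτ) = e^(−0.05097 × 27.0) = 0.2526
R = 1 / (1 − 0.2526) = 1.338
Css,max = 51.7 × 1.338 ≈ 69.2 ng/mL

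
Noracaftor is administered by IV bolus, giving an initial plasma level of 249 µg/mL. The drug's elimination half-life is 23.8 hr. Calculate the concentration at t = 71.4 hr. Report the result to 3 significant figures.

31.1 µg/mL

k = ln 2 / 23.8 = 0.02912 hr⁻¹
71.4 hr is 3.000 half-lives, so C = 249 × (1/2)^3.000 = 249 × 0.1250 ≈ 31.1 µg/mL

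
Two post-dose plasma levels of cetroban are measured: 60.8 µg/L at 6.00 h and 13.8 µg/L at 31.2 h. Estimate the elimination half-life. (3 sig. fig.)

k = ln(C₁/C₂) / (t₂ − t₁) = ln(60.8/13.8) / (31.2 − 6.00)
  = 1.483 / 25.20 = 0.05885 h⁻¹
t½ = ln 2 / k = ln 2 / 0.05885 ≈ 11.8 hours

11.8 hours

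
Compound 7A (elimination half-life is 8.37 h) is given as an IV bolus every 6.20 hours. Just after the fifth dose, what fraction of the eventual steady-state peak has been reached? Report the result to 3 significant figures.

0.923

k = ln 2 / 8.37 = 0.08281 h⁻¹
f_n = 1 − e^(−nkτ) = 1 − e^(−5 × 0.08281 × 6.20) = 1 − e^(−2.567) = 1 − 0.07675 ≈ 0.923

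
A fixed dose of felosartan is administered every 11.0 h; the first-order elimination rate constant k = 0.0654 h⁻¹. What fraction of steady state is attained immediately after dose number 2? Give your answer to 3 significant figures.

f_n = 1 − e^(−nkτ) = 1 − e^(−2 × 0.06540 × 11.0) = 1 − e^(−1.439) = 1 − 0.2372 ≈ 0.763

0.763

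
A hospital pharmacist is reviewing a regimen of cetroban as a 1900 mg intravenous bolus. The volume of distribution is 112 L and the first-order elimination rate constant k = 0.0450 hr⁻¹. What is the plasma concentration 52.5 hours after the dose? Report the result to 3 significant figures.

C₀ = dose / V = 1900 / 112 = 16.96 mg/L
C(t) = C₀ e^(−kt) = 16.96 × e^(−0.04500 × 52.5) = 16.96 × e^(−2.362) = 16.96 × 0.09418 ≈ 1.60 mg/L

1.60 mg/L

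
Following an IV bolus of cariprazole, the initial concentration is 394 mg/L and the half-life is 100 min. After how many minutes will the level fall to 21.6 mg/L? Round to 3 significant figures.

k = ln 2 / 100 = 0.006931 min⁻¹
C(t) = C₀ e^(−kt)  ⇒  t = ln(C₀/C) / k
t = ln(394/21.6) / 0.006931 = 2.904 / 0.006931 ≈ 419 minutes

419 minutes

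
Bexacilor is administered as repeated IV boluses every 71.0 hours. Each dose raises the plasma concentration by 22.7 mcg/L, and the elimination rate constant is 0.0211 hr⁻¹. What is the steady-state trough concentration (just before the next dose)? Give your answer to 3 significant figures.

6.54 mcg/L

Fraction remaining after one interval: e^(−kτ) = e^(−0.02110 × 71.0) = 0.2236
R = 1 / (1 − 0.2236) = 1.288
Css,max = 22.7 × 1.288 = 29.24 mcg/L
Css,min = Css,max × e^(−kτ) = 29.24 × 0.2236 ≈ 6.54 mcg/L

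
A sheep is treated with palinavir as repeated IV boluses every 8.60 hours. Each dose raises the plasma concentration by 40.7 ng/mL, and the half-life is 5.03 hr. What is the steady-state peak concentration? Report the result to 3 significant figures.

58.6 ng/mL

k = ln 2 / 5.03 = 0.1378 hr⁻¹
Fraction remaining after one interval: e^(−kτ) = e^(−0.1378 × 8.60) = 0.3057
R = 1 / (1 − 0.3057) = 1.440
Css,max = 40.7 × 1.440 ≈ 58.6 ng/mL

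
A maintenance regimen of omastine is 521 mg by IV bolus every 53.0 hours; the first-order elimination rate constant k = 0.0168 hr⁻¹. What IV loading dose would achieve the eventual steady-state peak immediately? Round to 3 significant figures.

Accumulation ratio R = 1 / (1 − e^(−kτ)) = 1 / (1 − e^(−0.01680×53.0)) = 1 / (1 − 0.4105) = 1.696
Loading dose = maintenance dose × R = 521 × 1.696 ≈ 884 mg

884 mg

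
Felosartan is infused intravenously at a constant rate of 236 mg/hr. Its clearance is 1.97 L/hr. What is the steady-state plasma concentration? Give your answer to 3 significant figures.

120 µg/mL

Css = infusion rate / CL = 236 / 1.97 ≈ 120 µg/mL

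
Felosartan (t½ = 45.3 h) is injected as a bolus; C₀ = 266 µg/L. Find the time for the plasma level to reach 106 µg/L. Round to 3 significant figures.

k = ln 2 / 45.3 = 0.01530 h⁻¹
C(t) = C₀ e^(−kt)  ⇒  t = ln(C₀/C) / k
t = ln(266/106) / 0.01530 = 0.9201 / 0.01530 ≈ 60.1 hours

60.1 hours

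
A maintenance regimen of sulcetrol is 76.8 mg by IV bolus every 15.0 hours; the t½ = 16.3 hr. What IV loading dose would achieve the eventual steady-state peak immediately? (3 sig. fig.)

163 mg

k = ln 2 / 16.3 = 0.04252 hr⁻¹
Accumulation ratio R = 1 / (1 − e^(−kτ)) = 1 / (1 − e^(−0.04252×15.0)) = 1 / (1 − 0.5284) = 2.121
Loading dose = maintenance dose × R = 76.8 × 2.121 ≈ 163 mg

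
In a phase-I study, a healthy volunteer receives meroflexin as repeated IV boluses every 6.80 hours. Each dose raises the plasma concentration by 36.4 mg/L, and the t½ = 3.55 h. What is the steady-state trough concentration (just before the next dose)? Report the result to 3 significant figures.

k = ln 2 / 3.55 = 0.1953 h⁻¹
Fraction remaining after one interval: e^(−kτ) = e^(−0.1953 × 6.80) = 0.2651
R = 1 / (1 − 0.2651) = 1.361
Css,max = 36.4 × 1.361 = 49.53 mg/L
Css,min = Css,max × e^(−kτ) = 49.53 × 0.2651 ≈ 13.1 mg/L

13.1 mg/L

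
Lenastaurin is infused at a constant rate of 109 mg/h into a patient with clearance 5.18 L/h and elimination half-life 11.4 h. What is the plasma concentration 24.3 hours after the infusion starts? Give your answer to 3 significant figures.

Css = rate / CL = 109 / 5.18 = 21.04 mg/L
k = ln 2 / 11.4 = 0.06080 h⁻¹
C(t) = Css (1 − e^(−kt)) = 21.04 × (1 − e^(−1.477)) = 21.04 × 0.7718 ≈ 16.2 mg/L

16.2 mg/L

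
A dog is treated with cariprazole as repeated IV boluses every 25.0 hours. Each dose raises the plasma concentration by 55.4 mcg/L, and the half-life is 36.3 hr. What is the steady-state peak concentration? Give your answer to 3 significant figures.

146 mcg/L

k = ln 2 / 36.3 = 0.01909 hr⁻¹
Fraction remaining after one interval: e^(−kτ) = e^(−0.01909 × 25.0) = 0.6204
R = 1 / (1 − 0.6204) = 2.634
Css,max = 55.4 × 2.634 ≈ 146 mcg/L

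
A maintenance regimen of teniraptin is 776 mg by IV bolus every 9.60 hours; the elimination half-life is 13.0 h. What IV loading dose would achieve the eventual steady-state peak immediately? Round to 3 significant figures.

1940 mg

k = ln 2 / 13.0 = 0.05332 h⁻¹
Accumulation ratio R = 1 / (1 − e^(−kτ)) = 1 / (1 − e^(−0.05332×9.60)) = 1 / (1 − 0.5994) = 2.496
Loading dose = maintenance dose × R = 776 × 2.496 ≈ 1940 mg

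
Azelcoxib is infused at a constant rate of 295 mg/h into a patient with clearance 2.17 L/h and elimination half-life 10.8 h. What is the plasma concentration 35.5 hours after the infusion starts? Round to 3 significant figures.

Css = rate / CL = 295 / 2.17 = 135.9 µg/mL
k = ln 2 / 10.8 = 0.06418 h⁻¹
C(t) = Css (1 − e^(−kt)) = 135.9 × (1 − e^(−2.278)) = 135.9 × 0.8976 ≈ 122 µg/mL

122 µg/mL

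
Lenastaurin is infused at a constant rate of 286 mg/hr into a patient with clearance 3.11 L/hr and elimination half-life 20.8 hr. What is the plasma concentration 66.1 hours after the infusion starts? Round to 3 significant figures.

81.8 µg/mL

Css = rate / CL = 286 / 3.11 = 91.96 µg/mL
k = ln 2 / 20.8 = 0.03332 hr⁻¹
C(t) = Css (1 − e^(−kt)) = 91.96 × (1 − e^(−2.203)) = 91.96 × 0.8895 ≈ 81.8 µg/mL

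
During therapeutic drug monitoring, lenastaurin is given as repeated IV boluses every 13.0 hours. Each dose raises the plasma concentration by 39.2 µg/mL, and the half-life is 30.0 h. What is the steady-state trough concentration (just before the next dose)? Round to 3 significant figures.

112 µg/mL

k = ln 2 / 30.0 = 0.02310 h⁻¹
Fraction remaining after one interval: e^(−kτ) = e^(−0.02310 × 13.0) = 0.7405
R = 1 / (1 − 0.7405) = 3.854
Css,max = 39.2 × 3.854 = 151.1 µg/mL
Css,min = Css,max × e^(−kτ) = 151.1 × 0.7405 ≈ 112 µg/mL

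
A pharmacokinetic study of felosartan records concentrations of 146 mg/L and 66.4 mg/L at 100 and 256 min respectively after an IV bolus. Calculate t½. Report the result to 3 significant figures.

k = ln(C₁/C₂) / (t₂ − t₁) = ln(146/66.4) / (256 − 100)
  = 0.7879 / 156.0 = 0.005051 min⁻¹
t½ = ln 2 / k = ln 2 / 0.005051 ≈ 137 minutes

137 minutes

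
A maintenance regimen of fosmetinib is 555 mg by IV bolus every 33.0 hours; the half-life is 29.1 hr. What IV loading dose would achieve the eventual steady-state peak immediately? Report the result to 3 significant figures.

1020 mg

k = ln 2 / 29.1 = 0.02382 hr⁻¹
Accumulation ratio R = 1 / (1 − e^(−kτ)) = 1 / (1 − e^(−0.02382×33.0)) = 1 / (1 − 0.4556) = 1.837
Loading dose = maintenance dose × R = 555 × 1.837 ≈ 1020 mg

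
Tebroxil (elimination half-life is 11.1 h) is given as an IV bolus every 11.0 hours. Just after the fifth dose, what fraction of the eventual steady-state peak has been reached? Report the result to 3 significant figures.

0.968

k = ln 2 / 11.1 = 0.06245 h⁻¹
f_n = 1 − e^(−nkτ) = 1 − e^(−5 × 0.06245 × 11.0) = 1 − e^(−3.435) = 1 − 0.03224 ≈ 0.968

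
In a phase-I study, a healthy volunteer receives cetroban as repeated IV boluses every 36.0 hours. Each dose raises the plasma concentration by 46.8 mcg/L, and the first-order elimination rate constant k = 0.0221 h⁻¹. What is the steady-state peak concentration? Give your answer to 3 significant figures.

Fraction remaining after one interval: e^(−kτ) = e^(−0.02210 × 36.0) = 0.4513
R = 1 / (1 − 0.4513) = 1.823
Css,max = 46.8 × 1.823 ≈ 85.3 mcg/L

85.3 mcg/L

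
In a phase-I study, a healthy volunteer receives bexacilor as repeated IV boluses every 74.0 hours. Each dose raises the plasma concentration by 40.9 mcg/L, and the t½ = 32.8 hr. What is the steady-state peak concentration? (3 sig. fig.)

k = ln 2 / 32.8 = 0.02113 hr⁻¹
Fraction remaining after one interval: e^(−kτ) = e^(−0.02113 × 74.0) = 0.2093
R = 1 / (1 − 0.2093) = 1.265
Css,max = 40.9 × 1.265 ≈ 51.7 mcg/L

51.7 mcg/L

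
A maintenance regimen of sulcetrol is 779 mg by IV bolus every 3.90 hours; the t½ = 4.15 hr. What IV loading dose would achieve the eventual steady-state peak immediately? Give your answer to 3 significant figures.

1630 mg

k = ln 2 / 4.15 = 0.1670 hr⁻¹
Accumulation ratio R = 1 / (1 − e^(−kτ)) = 1 / (1 − e^(−0.1670×3.90)) = 1 / (1 − 0.5213) = 2.089
Loading dose = maintenance dose × R = 779 × 2.089 ≈ 1630 mg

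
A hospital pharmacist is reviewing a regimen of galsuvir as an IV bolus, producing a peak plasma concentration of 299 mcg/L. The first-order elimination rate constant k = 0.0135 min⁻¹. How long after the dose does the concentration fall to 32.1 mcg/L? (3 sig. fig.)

C(t) = C₀ e^(−kt)  ⇒  t = ln(C₀/C) / k
t = ln(299/32.1) / 0.01350 = 2.232 / 0.01350 ≈ 165 minutes

165 minutes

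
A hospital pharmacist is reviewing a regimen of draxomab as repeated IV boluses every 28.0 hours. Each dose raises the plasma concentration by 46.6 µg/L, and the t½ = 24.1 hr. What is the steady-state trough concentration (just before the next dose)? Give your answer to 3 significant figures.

37.7 µg/L

k = ln 2 / 24.1 = 0.02876 hr⁻¹
Fraction remaining after one interval: e^(−kτ) = e^(−0.02876 × 28.0) = 0.4469
R = 1 / (1 − 0.4469) = 1.808
Css,max = 46.6 × 1.808 = 84.26 µg/L
Css,min = Css,max × e^(−kτ) = 84.26 × 0.4469 ≈ 37.7 µg/L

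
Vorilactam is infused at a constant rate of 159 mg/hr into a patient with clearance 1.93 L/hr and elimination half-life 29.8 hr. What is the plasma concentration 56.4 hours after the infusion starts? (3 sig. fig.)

Css = rate / CL = 159 / 1.93 = 82.38 µg/mL
k = ln 2 / 29.8 = 0.02326 hr⁻¹
C(t) = Css (1 − e^(−kt)) = 82.38 × (1 − e^(−1.312)) = 82.38 × 0.7307 ≈ 60.2 µg/mL

60.2 µg/mL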